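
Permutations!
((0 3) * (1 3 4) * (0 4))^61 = (1 3 4) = ((1 3 4))^61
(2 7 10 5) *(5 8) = (2 7 10 8 5) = [0, 1, 7, 3, 4, 2, 6, 10, 5, 9, 8]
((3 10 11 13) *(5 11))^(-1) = ((3 10 5 11 13))^(-1) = (3 13 11 5 10)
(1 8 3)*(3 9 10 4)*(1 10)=(1 8 9)(3 10 4)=[0, 8, 2, 10, 3, 5, 6, 7, 9, 1, 4]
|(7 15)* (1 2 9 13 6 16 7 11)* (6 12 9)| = |(1 2 6 16 7 15 11)(9 13 12)| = 21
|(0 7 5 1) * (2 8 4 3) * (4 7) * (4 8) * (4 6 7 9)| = 10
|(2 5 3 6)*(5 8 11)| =|(2 8 11 5 3 6)| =6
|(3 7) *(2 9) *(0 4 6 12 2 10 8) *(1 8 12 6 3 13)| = 28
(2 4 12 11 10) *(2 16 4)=[0, 1, 2, 3, 12, 5, 6, 7, 8, 9, 16, 10, 11, 13, 14, 15, 4]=(4 12 11 10 16)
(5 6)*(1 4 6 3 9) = (1 4 6 5 3 9) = [0, 4, 2, 9, 6, 3, 5, 7, 8, 1]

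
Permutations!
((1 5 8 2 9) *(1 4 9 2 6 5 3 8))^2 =((1 3 8 6 5)(4 9))^2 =(9)(1 8 5 3 6)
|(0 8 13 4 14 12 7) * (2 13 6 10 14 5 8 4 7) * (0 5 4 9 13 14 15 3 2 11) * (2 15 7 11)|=60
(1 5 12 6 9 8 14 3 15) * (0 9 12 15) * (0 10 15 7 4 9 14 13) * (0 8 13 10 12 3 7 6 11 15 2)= (0 14 7 4 9 13 8 10 2)(1 5 6 3 12 11 15)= [14, 5, 0, 12, 9, 6, 3, 4, 10, 13, 2, 15, 11, 8, 7, 1]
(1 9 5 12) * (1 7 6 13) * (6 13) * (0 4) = (0 4)(1 9 5 12 7 13) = [4, 9, 2, 3, 0, 12, 6, 13, 8, 5, 10, 11, 7, 1]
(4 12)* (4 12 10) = (12)(4 10) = [0, 1, 2, 3, 10, 5, 6, 7, 8, 9, 4, 11, 12]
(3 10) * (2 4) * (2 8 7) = (2 4 8 7)(3 10) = [0, 1, 4, 10, 8, 5, 6, 2, 7, 9, 3]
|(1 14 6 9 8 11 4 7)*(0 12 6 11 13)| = 30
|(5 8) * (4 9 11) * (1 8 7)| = 12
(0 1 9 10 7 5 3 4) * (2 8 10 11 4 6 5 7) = (0 1 9 11 4)(2 8 10)(3 6 5) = [1, 9, 8, 6, 0, 3, 5, 7, 10, 11, 2, 4]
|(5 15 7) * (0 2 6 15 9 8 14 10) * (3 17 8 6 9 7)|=10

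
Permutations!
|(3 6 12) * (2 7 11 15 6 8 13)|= |(2 7 11 15 6 12 3 8 13)|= 9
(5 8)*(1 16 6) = (1 16 6)(5 8) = [0, 16, 2, 3, 4, 8, 1, 7, 5, 9, 10, 11, 12, 13, 14, 15, 6]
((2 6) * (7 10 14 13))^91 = ((2 6)(7 10 14 13))^91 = (2 6)(7 13 14 10)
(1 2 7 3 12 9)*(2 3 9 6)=(1 3 12 6 2 7 9)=[0, 3, 7, 12, 4, 5, 2, 9, 8, 1, 10, 11, 6]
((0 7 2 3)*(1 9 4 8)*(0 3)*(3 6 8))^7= (0 7 2)(1 9 4 3 6 8)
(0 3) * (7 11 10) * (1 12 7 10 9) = (0 3)(1 12 7 11 9) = [3, 12, 2, 0, 4, 5, 6, 11, 8, 1, 10, 9, 7]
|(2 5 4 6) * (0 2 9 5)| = 4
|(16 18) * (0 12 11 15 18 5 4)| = |(0 12 11 15 18 16 5 4)| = 8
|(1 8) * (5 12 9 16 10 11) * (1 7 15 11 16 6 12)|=6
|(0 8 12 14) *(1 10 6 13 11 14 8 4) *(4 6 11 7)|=|(0 6 13 7 4 1 10 11 14)(8 12)|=18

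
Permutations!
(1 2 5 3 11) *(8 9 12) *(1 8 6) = (1 2 5 3 11 8 9 12 6) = [0, 2, 5, 11, 4, 3, 1, 7, 9, 12, 10, 8, 6]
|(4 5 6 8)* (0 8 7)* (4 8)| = |(8)(0 4 5 6 7)| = 5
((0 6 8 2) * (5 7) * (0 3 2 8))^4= ((8)(0 6)(2 3)(5 7))^4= (8)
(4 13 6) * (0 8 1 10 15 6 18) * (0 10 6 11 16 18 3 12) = (0 8 1 6 4 13 3 12)(10 15 11 16 18) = [8, 6, 2, 12, 13, 5, 4, 7, 1, 9, 15, 16, 0, 3, 14, 11, 18, 17, 10]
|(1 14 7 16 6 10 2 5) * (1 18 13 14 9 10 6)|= 10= |(1 9 10 2 5 18 13 14 7 16)|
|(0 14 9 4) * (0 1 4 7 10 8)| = 6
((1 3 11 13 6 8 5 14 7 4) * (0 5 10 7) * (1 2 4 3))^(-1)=((0 5 14)(2 4)(3 11 13 6 8 10 7))^(-1)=(0 14 5)(2 4)(3 7 10 8 6 13 11)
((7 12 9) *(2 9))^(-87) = (2 9 7 12)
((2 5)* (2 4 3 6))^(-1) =(2 6 3 4 5)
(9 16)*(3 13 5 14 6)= [0, 1, 2, 13, 4, 14, 3, 7, 8, 16, 10, 11, 12, 5, 6, 15, 9]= (3 13 5 14 6)(9 16)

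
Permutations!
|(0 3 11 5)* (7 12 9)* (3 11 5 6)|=15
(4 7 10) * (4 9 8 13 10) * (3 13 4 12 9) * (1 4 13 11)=(1 4 7 12 9 8 13 10 3 11)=[0, 4, 2, 11, 7, 5, 6, 12, 13, 8, 3, 1, 9, 10]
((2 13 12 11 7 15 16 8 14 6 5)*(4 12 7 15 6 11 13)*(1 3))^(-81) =(1 3)(2 13 5 12 6 4 7)(8 16 15 11 14) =((1 3)(2 4 12 13 7 6 5)(8 14 11 15 16))^(-81)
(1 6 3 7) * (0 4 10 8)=(0 4 10 8)(1 6 3 7)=[4, 6, 2, 7, 10, 5, 3, 1, 0, 9, 8]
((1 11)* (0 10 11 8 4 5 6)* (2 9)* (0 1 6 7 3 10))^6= ((1 8 4 5 7 3 10 11 6)(2 9))^6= (1 10 5)(3 4 6)(7 8 11)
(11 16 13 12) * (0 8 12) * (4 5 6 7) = (0 8 12 11 16 13)(4 5 6 7) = [8, 1, 2, 3, 5, 6, 7, 4, 12, 9, 10, 16, 11, 0, 14, 15, 13]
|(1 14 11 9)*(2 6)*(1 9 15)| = |(1 14 11 15)(2 6)| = 4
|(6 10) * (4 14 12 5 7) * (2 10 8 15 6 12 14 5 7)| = 6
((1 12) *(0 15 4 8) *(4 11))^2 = ((0 15 11 4 8)(1 12))^2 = (0 11 8 15 4)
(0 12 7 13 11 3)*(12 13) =[13, 1, 2, 0, 4, 5, 6, 12, 8, 9, 10, 3, 7, 11] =(0 13 11 3)(7 12)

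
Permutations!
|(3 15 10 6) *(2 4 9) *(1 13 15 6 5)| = 30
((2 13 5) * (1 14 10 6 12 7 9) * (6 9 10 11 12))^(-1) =(1 9 10 7 12 11 14)(2 5 13)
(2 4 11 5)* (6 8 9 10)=(2 4 11 5)(6 8 9 10)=[0, 1, 4, 3, 11, 2, 8, 7, 9, 10, 6, 5]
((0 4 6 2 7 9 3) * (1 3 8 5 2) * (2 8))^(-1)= (0 3 1 6 4)(2 9 7)(5 8)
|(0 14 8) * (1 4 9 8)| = |(0 14 1 4 9 8)| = 6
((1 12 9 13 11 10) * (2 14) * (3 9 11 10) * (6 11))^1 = ((1 12 6 11 3 9 13 10)(2 14))^1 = (1 12 6 11 3 9 13 10)(2 14)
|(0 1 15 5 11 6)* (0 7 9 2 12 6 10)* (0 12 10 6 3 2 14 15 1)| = 28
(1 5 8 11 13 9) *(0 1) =(0 1 5 8 11 13 9) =[1, 5, 2, 3, 4, 8, 6, 7, 11, 0, 10, 13, 12, 9]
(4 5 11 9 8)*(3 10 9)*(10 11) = [0, 1, 2, 11, 5, 10, 6, 7, 4, 8, 9, 3] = (3 11)(4 5 10 9 8)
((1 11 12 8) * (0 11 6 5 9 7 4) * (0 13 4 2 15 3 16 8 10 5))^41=(0 6 1 8 16 3 15 2 7 9 5 10 12 11)(4 13)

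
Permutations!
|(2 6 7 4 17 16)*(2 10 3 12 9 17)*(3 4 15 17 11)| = 8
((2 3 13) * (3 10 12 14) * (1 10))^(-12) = (1 12 3 2 10 14 13)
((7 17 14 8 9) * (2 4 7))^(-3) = (2 14 4 8 7 9 17)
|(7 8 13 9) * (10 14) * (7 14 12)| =7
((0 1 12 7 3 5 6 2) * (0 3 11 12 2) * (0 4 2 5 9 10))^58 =(0 4 10 6 9 5 3 1 2)(7 11 12)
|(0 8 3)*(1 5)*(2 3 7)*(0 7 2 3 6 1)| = 6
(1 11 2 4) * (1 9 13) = (1 11 2 4 9 13) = [0, 11, 4, 3, 9, 5, 6, 7, 8, 13, 10, 2, 12, 1]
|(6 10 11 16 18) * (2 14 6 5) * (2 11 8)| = |(2 14 6 10 8)(5 11 16 18)| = 20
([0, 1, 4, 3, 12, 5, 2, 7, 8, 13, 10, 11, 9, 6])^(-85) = [0, 1, 6, 3, 2, 5, 13, 7, 8, 12, 10, 11, 4, 9]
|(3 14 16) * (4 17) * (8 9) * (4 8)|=|(3 14 16)(4 17 8 9)|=12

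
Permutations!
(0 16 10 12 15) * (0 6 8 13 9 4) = [16, 1, 2, 3, 0, 5, 8, 7, 13, 4, 12, 11, 15, 9, 14, 6, 10] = (0 16 10 12 15 6 8 13 9 4)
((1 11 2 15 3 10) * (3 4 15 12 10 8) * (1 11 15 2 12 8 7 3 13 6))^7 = (15)(3 7)(10 11 12)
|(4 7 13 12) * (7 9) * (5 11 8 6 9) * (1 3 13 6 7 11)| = 30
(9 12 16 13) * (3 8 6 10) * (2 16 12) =(2 16 13 9)(3 8 6 10) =[0, 1, 16, 8, 4, 5, 10, 7, 6, 2, 3, 11, 12, 9, 14, 15, 13]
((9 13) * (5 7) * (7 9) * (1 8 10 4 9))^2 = ((1 8 10 4 9 13 7 5))^2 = (1 10 9 7)(4 13 5 8)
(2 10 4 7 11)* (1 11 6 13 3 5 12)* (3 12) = (1 11 2 10 4 7 6 13 12)(3 5) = [0, 11, 10, 5, 7, 3, 13, 6, 8, 9, 4, 2, 1, 12]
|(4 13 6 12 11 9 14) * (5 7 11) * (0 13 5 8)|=|(0 13 6 12 8)(4 5 7 11 9 14)|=30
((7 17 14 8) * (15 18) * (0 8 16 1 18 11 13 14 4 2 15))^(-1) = ((0 8 7 17 4 2 15 11 13 14 16 1 18))^(-1) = (0 18 1 16 14 13 11 15 2 4 17 7 8)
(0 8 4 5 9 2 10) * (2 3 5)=(0 8 4 2 10)(3 5 9)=[8, 1, 10, 5, 2, 9, 6, 7, 4, 3, 0]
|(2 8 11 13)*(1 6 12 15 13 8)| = |(1 6 12 15 13 2)(8 11)| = 6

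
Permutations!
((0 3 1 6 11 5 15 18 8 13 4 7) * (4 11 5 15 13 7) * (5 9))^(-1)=((0 3 1 6 9 5 13 11 15 18 8 7))^(-1)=(0 7 8 18 15 11 13 5 9 6 1 3)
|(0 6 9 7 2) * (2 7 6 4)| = |(0 4 2)(6 9)| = 6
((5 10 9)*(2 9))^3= (2 10 5 9)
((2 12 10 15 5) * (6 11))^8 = (2 15 12 5 10)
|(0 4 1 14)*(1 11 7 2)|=7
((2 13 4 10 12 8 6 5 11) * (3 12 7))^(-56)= (2 11 5 6 8 12 3 7 10 4 13)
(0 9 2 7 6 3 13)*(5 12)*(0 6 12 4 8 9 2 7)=[2, 1, 0, 13, 8, 4, 3, 12, 9, 7, 10, 11, 5, 6]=(0 2)(3 13 6)(4 8 9 7 12 5)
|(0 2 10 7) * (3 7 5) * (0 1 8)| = |(0 2 10 5 3 7 1 8)| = 8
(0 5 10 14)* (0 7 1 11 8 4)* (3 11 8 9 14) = (0 5 10 3 11 9 14 7 1 8 4) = [5, 8, 2, 11, 0, 10, 6, 1, 4, 14, 3, 9, 12, 13, 7]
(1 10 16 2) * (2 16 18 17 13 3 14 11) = (1 10 18 17 13 3 14 11 2) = [0, 10, 1, 14, 4, 5, 6, 7, 8, 9, 18, 2, 12, 3, 11, 15, 16, 13, 17]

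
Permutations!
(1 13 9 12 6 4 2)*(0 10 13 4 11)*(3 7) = (0 10 13 9 12 6 11)(1 4 2)(3 7) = [10, 4, 1, 7, 2, 5, 11, 3, 8, 12, 13, 0, 6, 9]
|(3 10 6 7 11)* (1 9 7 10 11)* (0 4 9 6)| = 14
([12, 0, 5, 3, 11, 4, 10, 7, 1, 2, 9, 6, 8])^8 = (12)(2 5 4 11 6 10 9)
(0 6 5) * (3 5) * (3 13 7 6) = (0 3 5)(6 13 7) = [3, 1, 2, 5, 4, 0, 13, 6, 8, 9, 10, 11, 12, 7]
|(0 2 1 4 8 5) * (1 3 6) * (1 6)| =7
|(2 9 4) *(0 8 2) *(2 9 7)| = |(0 8 9 4)(2 7)| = 4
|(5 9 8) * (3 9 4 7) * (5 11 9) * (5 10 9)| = |(3 10 9 8 11 5 4 7)| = 8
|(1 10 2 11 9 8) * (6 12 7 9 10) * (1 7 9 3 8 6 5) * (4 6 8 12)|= 30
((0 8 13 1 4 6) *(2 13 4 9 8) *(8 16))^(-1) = ((0 2 13 1 9 16 8 4 6))^(-1) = (0 6 4 8 16 9 1 13 2)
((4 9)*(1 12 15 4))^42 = (1 15 9 12 4)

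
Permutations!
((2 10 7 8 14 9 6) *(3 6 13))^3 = (2 8 13)(3 10 14)(6 7 9)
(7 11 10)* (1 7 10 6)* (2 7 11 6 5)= (1 11 5 2 7 6)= [0, 11, 7, 3, 4, 2, 1, 6, 8, 9, 10, 5]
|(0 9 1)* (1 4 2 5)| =|(0 9 4 2 5 1)| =6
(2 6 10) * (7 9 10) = (2 6 7 9 10) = [0, 1, 6, 3, 4, 5, 7, 9, 8, 10, 2]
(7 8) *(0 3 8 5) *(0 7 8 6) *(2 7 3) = [2, 1, 7, 6, 4, 3, 0, 5, 8] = (8)(0 2 7 5 3 6)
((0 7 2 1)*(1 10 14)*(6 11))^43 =((0 7 2 10 14 1)(6 11))^43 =(0 7 2 10 14 1)(6 11)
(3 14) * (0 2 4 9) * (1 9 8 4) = (0 2 1 9)(3 14)(4 8) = [2, 9, 1, 14, 8, 5, 6, 7, 4, 0, 10, 11, 12, 13, 3]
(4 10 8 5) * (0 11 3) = (0 11 3)(4 10 8 5) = [11, 1, 2, 0, 10, 4, 6, 7, 5, 9, 8, 3]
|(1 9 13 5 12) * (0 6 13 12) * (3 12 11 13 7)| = |(0 6 7 3 12 1 9 11 13 5)| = 10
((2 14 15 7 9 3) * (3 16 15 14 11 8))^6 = ((2 11 8 3)(7 9 16 15))^6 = (2 8)(3 11)(7 16)(9 15)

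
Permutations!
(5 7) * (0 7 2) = [7, 1, 0, 3, 4, 2, 6, 5] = (0 7 5 2)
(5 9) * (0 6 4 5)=[6, 1, 2, 3, 5, 9, 4, 7, 8, 0]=(0 6 4 5 9)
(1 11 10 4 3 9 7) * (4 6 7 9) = (1 11 10 6 7)(3 4) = [0, 11, 2, 4, 3, 5, 7, 1, 8, 9, 6, 10]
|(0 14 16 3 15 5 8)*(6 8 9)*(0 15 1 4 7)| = |(0 14 16 3 1 4 7)(5 9 6 8 15)| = 35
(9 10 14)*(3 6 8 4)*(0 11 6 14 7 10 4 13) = (0 11 6 8 13)(3 14 9 4)(7 10) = [11, 1, 2, 14, 3, 5, 8, 10, 13, 4, 7, 6, 12, 0, 9]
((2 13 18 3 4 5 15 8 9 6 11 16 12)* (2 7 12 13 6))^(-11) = ((2 6 11 16 13 18 3 4 5 15 8 9)(7 12))^(-11) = (2 6 11 16 13 18 3 4 5 15 8 9)(7 12)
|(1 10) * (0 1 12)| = 4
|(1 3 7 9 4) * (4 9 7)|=|(9)(1 3 4)|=3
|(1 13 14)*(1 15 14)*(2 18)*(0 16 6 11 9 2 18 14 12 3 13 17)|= 13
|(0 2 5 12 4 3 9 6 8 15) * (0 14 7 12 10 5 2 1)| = 18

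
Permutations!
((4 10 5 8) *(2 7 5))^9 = (2 8)(4 7)(5 10)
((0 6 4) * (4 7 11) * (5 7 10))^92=((0 6 10 5 7 11 4))^92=(0 6 10 5 7 11 4)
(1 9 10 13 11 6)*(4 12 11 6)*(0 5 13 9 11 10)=(0 5 13 6 1 11 4 12 10 9)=[5, 11, 2, 3, 12, 13, 1, 7, 8, 0, 9, 4, 10, 6]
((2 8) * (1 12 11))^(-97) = ((1 12 11)(2 8))^(-97) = (1 11 12)(2 8)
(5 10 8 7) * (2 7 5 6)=[0, 1, 7, 3, 4, 10, 2, 6, 5, 9, 8]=(2 7 6)(5 10 8)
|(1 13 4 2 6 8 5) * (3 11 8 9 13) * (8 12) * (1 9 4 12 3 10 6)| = 10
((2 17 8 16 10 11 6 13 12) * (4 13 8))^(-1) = ((2 17 4 13 12)(6 8 16 10 11))^(-1) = (2 12 13 4 17)(6 11 10 16 8)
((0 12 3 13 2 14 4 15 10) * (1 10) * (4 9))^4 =(0 2 15 12 14 1 3 9 10 13 4)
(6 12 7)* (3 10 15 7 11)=(3 10 15 7 6 12 11)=[0, 1, 2, 10, 4, 5, 12, 6, 8, 9, 15, 3, 11, 13, 14, 7]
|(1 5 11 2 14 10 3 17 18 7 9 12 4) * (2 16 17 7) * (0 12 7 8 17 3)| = 14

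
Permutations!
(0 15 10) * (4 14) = (0 15 10)(4 14) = [15, 1, 2, 3, 14, 5, 6, 7, 8, 9, 0, 11, 12, 13, 4, 10]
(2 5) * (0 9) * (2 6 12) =(0 9)(2 5 6 12) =[9, 1, 5, 3, 4, 6, 12, 7, 8, 0, 10, 11, 2]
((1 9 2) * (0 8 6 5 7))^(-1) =((0 8 6 5 7)(1 9 2))^(-1) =(0 7 5 6 8)(1 2 9)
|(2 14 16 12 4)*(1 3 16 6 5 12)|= |(1 3 16)(2 14 6 5 12 4)|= 6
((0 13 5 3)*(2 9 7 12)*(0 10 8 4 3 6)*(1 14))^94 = ((0 13 5 6)(1 14)(2 9 7 12)(3 10 8 4))^94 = (14)(0 5)(2 7)(3 8)(4 10)(6 13)(9 12)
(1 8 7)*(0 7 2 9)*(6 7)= (0 6 7 1 8 2 9)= [6, 8, 9, 3, 4, 5, 7, 1, 2, 0]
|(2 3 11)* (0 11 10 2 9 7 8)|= |(0 11 9 7 8)(2 3 10)|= 15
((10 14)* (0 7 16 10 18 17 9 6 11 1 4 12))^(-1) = ((0 7 16 10 14 18 17 9 6 11 1 4 12))^(-1) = (0 12 4 1 11 6 9 17 18 14 10 16 7)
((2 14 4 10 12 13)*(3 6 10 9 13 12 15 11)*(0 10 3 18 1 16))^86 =(0 15 18 16 10 11 1)(2 14 4 9 13)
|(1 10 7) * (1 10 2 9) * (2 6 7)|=6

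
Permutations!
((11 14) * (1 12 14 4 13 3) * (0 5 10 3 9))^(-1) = (0 9 13 4 11 14 12 1 3 10 5)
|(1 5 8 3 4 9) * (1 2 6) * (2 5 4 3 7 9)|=|(1 4 2 6)(5 8 7 9)|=4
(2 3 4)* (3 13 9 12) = (2 13 9 12 3 4) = [0, 1, 13, 4, 2, 5, 6, 7, 8, 12, 10, 11, 3, 9]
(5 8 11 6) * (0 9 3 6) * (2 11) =(0 9 3 6 5 8 2 11) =[9, 1, 11, 6, 4, 8, 5, 7, 2, 3, 10, 0]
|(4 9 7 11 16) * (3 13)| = 10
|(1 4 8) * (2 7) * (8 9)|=|(1 4 9 8)(2 7)|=4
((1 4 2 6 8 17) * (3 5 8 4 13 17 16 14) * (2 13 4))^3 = ((1 4 13 17)(2 6)(3 5 8 16 14))^3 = (1 17 13 4)(2 6)(3 16 5 14 8)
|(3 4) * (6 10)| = 2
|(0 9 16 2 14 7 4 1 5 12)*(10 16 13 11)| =|(0 9 13 11 10 16 2 14 7 4 1 5 12)| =13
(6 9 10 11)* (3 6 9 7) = (3 6 7)(9 10 11) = [0, 1, 2, 6, 4, 5, 7, 3, 8, 10, 11, 9]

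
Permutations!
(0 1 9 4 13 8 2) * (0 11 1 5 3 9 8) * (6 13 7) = (0 5 3 9 4 7 6 13)(1 8 2 11) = [5, 8, 11, 9, 7, 3, 13, 6, 2, 4, 10, 1, 12, 0]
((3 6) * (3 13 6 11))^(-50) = (13)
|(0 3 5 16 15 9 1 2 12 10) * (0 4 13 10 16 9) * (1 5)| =|(0 3 1 2 12 16 15)(4 13 10)(5 9)| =42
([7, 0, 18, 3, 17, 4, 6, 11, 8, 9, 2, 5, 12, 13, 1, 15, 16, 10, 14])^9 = [14, 18, 17, 3, 11, 7, 6, 1, 8, 9, 4, 0, 12, 13, 2, 15, 16, 5, 10]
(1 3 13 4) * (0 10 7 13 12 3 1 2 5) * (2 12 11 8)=(0 10 7 13 4 12 3 11 8 2 5)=[10, 1, 5, 11, 12, 0, 6, 13, 2, 9, 7, 8, 3, 4]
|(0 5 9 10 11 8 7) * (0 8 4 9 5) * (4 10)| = |(4 9)(7 8)(10 11)| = 2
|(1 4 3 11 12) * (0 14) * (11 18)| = 6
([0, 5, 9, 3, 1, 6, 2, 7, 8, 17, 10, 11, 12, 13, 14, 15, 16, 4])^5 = (1 17 2 5 4 9 6)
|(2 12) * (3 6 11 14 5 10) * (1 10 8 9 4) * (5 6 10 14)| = |(1 14 6 11 5 8 9 4)(2 12)(3 10)| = 8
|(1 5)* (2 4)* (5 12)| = 6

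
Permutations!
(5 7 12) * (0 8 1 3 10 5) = (0 8 1 3 10 5 7 12) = [8, 3, 2, 10, 4, 7, 6, 12, 1, 9, 5, 11, 0]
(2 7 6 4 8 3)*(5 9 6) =(2 7 5 9 6 4 8 3) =[0, 1, 7, 2, 8, 9, 4, 5, 3, 6]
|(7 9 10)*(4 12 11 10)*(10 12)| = |(4 10 7 9)(11 12)| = 4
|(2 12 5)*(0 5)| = 4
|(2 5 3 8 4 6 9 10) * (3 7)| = 9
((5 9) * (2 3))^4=(9)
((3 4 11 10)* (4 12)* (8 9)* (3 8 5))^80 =((3 12 4 11 10 8 9 5))^80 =(12)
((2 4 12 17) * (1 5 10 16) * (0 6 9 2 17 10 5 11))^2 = ((17)(0 6 9 2 4 12 10 16 1 11))^2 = (17)(0 9 4 10 1)(2 12 16 11 6)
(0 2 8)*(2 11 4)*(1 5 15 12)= [11, 5, 8, 3, 2, 15, 6, 7, 0, 9, 10, 4, 1, 13, 14, 12]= (0 11 4 2 8)(1 5 15 12)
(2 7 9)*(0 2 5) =(0 2 7 9 5) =[2, 1, 7, 3, 4, 0, 6, 9, 8, 5]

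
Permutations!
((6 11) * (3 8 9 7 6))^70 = ((3 8 9 7 6 11))^70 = (3 6 9)(7 8 11)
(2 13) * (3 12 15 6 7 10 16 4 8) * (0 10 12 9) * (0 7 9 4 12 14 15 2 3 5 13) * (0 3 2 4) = (0 10 16 12 4 8 5 13 2 3)(6 9 7 14 15) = [10, 1, 3, 0, 8, 13, 9, 14, 5, 7, 16, 11, 4, 2, 15, 6, 12]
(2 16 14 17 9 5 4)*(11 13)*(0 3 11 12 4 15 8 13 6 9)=(0 3 11 6 9 5 15 8 13 12 4 2 16 14 17)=[3, 1, 16, 11, 2, 15, 9, 7, 13, 5, 10, 6, 4, 12, 17, 8, 14, 0]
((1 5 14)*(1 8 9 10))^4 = (1 9 14)(5 10 8)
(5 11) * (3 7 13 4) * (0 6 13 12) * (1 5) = (0 6 13 4 3 7 12)(1 5 11) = [6, 5, 2, 7, 3, 11, 13, 12, 8, 9, 10, 1, 0, 4]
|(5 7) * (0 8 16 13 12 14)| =6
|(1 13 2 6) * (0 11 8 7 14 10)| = |(0 11 8 7 14 10)(1 13 2 6)| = 12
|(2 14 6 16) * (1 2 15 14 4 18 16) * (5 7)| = |(1 2 4 18 16 15 14 6)(5 7)| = 8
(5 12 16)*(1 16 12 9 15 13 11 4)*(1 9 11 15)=[0, 16, 2, 3, 9, 11, 6, 7, 8, 1, 10, 4, 12, 15, 14, 13, 5]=(1 16 5 11 4 9)(13 15)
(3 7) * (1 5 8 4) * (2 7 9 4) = (1 5 8 2 7 3 9 4) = [0, 5, 7, 9, 1, 8, 6, 3, 2, 4]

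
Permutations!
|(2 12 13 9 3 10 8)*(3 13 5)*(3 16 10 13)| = 6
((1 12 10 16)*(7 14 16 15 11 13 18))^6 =((1 12 10 15 11 13 18 7 14 16))^6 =(1 18 10 14 11)(7 15 16 13 12)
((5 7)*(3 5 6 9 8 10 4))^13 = (3 8 7 4 9 5 10 6)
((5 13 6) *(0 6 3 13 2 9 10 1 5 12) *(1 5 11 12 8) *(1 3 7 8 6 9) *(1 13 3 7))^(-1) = (0 12 11 1 13 2 5 10 9)(7 8)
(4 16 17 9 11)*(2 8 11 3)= (2 8 11 4 16 17 9 3)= [0, 1, 8, 2, 16, 5, 6, 7, 11, 3, 10, 4, 12, 13, 14, 15, 17, 9]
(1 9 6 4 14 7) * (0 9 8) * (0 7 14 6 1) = (14)(0 9 1 8 7)(4 6) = [9, 8, 2, 3, 6, 5, 4, 0, 7, 1, 10, 11, 12, 13, 14]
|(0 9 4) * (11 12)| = 6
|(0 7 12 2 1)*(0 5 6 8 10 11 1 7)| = |(1 5 6 8 10 11)(2 7 12)| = 6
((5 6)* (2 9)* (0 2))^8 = ((0 2 9)(5 6))^8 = (0 9 2)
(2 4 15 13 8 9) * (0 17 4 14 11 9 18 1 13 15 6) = (0 17 4 6)(1 13 8 18)(2 14 11 9) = [17, 13, 14, 3, 6, 5, 0, 7, 18, 2, 10, 9, 12, 8, 11, 15, 16, 4, 1]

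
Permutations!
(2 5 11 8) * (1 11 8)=(1 11)(2 5 8)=[0, 11, 5, 3, 4, 8, 6, 7, 2, 9, 10, 1]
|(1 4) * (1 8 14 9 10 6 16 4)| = |(4 8 14 9 10 6 16)| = 7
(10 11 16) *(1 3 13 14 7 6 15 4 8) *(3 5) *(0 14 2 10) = (0 14 7 6 15 4 8 1 5 3 13 2 10 11 16) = [14, 5, 10, 13, 8, 3, 15, 6, 1, 9, 11, 16, 12, 2, 7, 4, 0]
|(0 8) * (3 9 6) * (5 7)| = 6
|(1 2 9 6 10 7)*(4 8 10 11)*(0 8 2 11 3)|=|(0 8 10 7 1 11 4 2 9 6 3)|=11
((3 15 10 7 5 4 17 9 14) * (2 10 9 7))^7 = (2 10)(3 14 9 15)(4 5 7 17)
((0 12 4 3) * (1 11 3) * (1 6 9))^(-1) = (0 3 11 1 9 6 4 12)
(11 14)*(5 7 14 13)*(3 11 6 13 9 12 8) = [0, 1, 2, 11, 4, 7, 13, 14, 3, 12, 10, 9, 8, 5, 6] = (3 11 9 12 8)(5 7 14 6 13)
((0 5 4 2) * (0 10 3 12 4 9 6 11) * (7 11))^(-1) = (0 11 7 6 9 5)(2 4 12 3 10)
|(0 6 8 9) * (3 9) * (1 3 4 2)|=|(0 6 8 4 2 1 3 9)|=8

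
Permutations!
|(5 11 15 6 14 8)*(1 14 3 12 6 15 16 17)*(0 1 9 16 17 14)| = 42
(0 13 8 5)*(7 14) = (0 13 8 5)(7 14) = [13, 1, 2, 3, 4, 0, 6, 14, 5, 9, 10, 11, 12, 8, 7]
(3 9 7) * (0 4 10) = [4, 1, 2, 9, 10, 5, 6, 3, 8, 7, 0] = (0 4 10)(3 9 7)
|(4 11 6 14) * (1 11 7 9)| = 7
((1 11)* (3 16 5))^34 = (3 16 5) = ((1 11)(3 16 5))^34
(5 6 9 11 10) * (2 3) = (2 3)(5 6 9 11 10) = [0, 1, 3, 2, 4, 6, 9, 7, 8, 11, 5, 10]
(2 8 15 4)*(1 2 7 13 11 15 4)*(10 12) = (1 2 8 4 7 13 11 15)(10 12) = [0, 2, 8, 3, 7, 5, 6, 13, 4, 9, 12, 15, 10, 11, 14, 1]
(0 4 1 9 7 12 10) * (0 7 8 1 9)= (0 4 9 8 1)(7 12 10)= [4, 0, 2, 3, 9, 5, 6, 12, 1, 8, 7, 11, 10]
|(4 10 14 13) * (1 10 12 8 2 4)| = 4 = |(1 10 14 13)(2 4 12 8)|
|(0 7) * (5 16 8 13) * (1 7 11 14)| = |(0 11 14 1 7)(5 16 8 13)| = 20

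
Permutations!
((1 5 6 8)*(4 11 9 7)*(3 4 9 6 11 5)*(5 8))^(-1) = (1 8 4 3)(5 6 11)(7 9)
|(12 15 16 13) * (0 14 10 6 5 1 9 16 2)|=12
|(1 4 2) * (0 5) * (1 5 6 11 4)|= 6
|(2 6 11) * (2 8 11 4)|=|(2 6 4)(8 11)|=6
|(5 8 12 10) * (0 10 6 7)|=|(0 10 5 8 12 6 7)|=7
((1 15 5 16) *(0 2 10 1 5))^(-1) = (0 15 1 10 2)(5 16)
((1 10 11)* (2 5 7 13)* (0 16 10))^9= ((0 16 10 11 1)(2 5 7 13))^9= (0 1 11 10 16)(2 5 7 13)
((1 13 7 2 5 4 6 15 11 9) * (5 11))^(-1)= (1 9 11 2 7 13)(4 5 15 6)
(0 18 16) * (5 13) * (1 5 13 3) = (0 18 16)(1 5 3) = [18, 5, 2, 1, 4, 3, 6, 7, 8, 9, 10, 11, 12, 13, 14, 15, 0, 17, 16]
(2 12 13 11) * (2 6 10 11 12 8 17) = (2 8 17)(6 10 11)(12 13) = [0, 1, 8, 3, 4, 5, 10, 7, 17, 9, 11, 6, 13, 12, 14, 15, 16, 2]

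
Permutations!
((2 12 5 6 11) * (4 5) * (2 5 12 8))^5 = (2 8)(4 12)(5 11 6)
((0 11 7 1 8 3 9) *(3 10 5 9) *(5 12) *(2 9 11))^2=(0 9 2)(1 10 5 7 8 12 11)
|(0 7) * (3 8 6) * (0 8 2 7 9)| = 10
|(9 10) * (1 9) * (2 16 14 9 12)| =7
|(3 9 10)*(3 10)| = 2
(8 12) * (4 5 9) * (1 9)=(1 9 4 5)(8 12)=[0, 9, 2, 3, 5, 1, 6, 7, 12, 4, 10, 11, 8]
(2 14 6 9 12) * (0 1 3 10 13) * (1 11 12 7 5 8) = (0 11 12 2 14 6 9 7 5 8 1 3 10 13) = [11, 3, 14, 10, 4, 8, 9, 5, 1, 7, 13, 12, 2, 0, 6]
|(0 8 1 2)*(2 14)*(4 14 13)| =|(0 8 1 13 4 14 2)| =7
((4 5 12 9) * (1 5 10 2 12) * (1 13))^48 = (13)(2 4 12 10 9)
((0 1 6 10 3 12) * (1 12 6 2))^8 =((0 12)(1 2)(3 6 10))^8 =(12)(3 10 6)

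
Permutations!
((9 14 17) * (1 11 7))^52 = ((1 11 7)(9 14 17))^52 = (1 11 7)(9 14 17)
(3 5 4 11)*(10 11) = (3 5 4 10 11) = [0, 1, 2, 5, 10, 4, 6, 7, 8, 9, 11, 3]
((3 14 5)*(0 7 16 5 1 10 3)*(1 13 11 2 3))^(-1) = ((0 7 16 5)(1 10)(2 3 14 13 11))^(-1) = (0 5 16 7)(1 10)(2 11 13 14 3)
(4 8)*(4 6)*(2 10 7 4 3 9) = [0, 1, 10, 9, 8, 5, 3, 4, 6, 2, 7] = (2 10 7 4 8 6 3 9)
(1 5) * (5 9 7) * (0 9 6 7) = [9, 6, 2, 3, 4, 1, 7, 5, 8, 0] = (0 9)(1 6 7 5)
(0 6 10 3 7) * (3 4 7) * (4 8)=(0 6 10 8 4 7)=[6, 1, 2, 3, 7, 5, 10, 0, 4, 9, 8]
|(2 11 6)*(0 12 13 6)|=6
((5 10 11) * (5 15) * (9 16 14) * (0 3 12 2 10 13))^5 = (0 11 3 15 12 5 2 13 10)(9 14 16)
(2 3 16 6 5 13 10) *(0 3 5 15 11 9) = (0 3 16 6 15 11 9)(2 5 13 10) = [3, 1, 5, 16, 4, 13, 15, 7, 8, 0, 2, 9, 12, 10, 14, 11, 6]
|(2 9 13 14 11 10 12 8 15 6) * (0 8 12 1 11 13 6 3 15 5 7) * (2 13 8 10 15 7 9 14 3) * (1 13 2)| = |(0 10 13 3 7)(1 11 15)(2 14 8 5 9 6)| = 30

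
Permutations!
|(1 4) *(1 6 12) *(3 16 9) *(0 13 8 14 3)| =|(0 13 8 14 3 16 9)(1 4 6 12)| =28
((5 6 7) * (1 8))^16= ((1 8)(5 6 7))^16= (8)(5 6 7)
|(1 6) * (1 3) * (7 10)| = |(1 6 3)(7 10)| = 6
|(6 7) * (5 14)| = 2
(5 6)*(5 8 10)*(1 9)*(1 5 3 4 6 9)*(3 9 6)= [0, 1, 2, 4, 3, 6, 8, 7, 10, 5, 9]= (3 4)(5 6 8 10 9)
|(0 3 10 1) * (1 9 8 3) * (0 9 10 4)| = 6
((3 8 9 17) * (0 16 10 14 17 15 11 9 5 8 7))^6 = ((0 16 10 14 17 3 7)(5 8)(9 15 11))^6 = (0 7 3 17 14 10 16)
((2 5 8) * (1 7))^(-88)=(2 8 5)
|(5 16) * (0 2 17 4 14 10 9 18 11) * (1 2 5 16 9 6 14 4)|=15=|(0 5 9 18 11)(1 2 17)(6 14 10)|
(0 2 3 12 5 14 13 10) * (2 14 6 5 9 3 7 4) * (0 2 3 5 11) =(0 14 13 10 2 7 4 3 12 9 5 6 11) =[14, 1, 7, 12, 3, 6, 11, 4, 8, 5, 2, 0, 9, 10, 13]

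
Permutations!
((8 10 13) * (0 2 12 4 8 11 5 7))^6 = (0 13 12 5 8)(2 11 4 7 10) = ((0 2 12 4 8 10 13 11 5 7))^6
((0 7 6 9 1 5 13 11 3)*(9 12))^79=(0 3 11 13 5 1 9 12 6 7)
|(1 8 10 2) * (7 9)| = 4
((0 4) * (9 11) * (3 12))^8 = (12)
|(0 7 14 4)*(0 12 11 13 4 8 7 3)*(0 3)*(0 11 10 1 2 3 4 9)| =|(0 11 13 9)(1 2 3 4 12 10)(7 14 8)| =12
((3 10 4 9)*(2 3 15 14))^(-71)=((2 3 10 4 9 15 14))^(-71)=(2 14 15 9 4 10 3)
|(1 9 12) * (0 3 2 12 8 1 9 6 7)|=|(0 3 2 12 9 8 1 6 7)|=9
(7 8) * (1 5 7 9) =(1 5 7 8 9) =[0, 5, 2, 3, 4, 7, 6, 8, 9, 1]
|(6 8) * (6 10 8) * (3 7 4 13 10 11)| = 7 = |(3 7 4 13 10 8 11)|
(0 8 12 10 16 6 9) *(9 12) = (0 8 9)(6 12 10 16) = [8, 1, 2, 3, 4, 5, 12, 7, 9, 0, 16, 11, 10, 13, 14, 15, 6]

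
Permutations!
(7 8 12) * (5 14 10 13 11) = [0, 1, 2, 3, 4, 14, 6, 8, 12, 9, 13, 5, 7, 11, 10] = (5 14 10 13 11)(7 8 12)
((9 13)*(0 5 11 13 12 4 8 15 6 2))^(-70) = (0 8 13 2 4 11 6 12 5 15 9)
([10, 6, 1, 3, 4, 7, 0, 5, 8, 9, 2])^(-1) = [6, 2, 10, 3, 4, 7, 1, 5, 8, 9, 0]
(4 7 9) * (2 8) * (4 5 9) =(2 8)(4 7)(5 9) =[0, 1, 8, 3, 7, 9, 6, 4, 2, 5]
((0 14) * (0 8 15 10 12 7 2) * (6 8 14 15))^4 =(0 7 10)(2 12 15)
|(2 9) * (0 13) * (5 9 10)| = 4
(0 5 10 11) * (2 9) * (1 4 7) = [5, 4, 9, 3, 7, 10, 6, 1, 8, 2, 11, 0] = (0 5 10 11)(1 4 7)(2 9)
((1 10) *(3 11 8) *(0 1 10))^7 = ((0 1)(3 11 8))^7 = (0 1)(3 11 8)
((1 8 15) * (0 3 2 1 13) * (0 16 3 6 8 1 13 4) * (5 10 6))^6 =(0 4 15 8 6 10 5)(2 16)(3 13)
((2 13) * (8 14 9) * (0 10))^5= ((0 10)(2 13)(8 14 9))^5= (0 10)(2 13)(8 9 14)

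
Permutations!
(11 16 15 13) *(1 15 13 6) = (1 15 6)(11 16 13) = [0, 15, 2, 3, 4, 5, 1, 7, 8, 9, 10, 16, 12, 11, 14, 6, 13]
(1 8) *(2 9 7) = (1 8)(2 9 7) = [0, 8, 9, 3, 4, 5, 6, 2, 1, 7]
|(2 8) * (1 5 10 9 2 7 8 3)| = 6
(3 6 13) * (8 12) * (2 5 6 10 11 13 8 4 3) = (2 5 6 8 12 4 3 10 11 13) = [0, 1, 5, 10, 3, 6, 8, 7, 12, 9, 11, 13, 4, 2]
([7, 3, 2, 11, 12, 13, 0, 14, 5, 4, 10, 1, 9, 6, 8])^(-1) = [6, 11, 2, 1, 9, 8, 13, 0, 14, 12, 10, 3, 4, 5, 7]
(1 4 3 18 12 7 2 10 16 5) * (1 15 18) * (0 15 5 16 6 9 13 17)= (0 15 18 12 7 2 10 6 9 13 17)(1 4 3)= [15, 4, 10, 1, 3, 5, 9, 2, 8, 13, 6, 11, 7, 17, 14, 18, 16, 0, 12]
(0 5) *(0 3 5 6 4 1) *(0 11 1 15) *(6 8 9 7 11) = (0 8 9 7 11 1 6 4 15)(3 5) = [8, 6, 2, 5, 15, 3, 4, 11, 9, 7, 10, 1, 12, 13, 14, 0]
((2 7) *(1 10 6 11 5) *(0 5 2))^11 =((0 5 1 10 6 11 2 7))^11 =(0 10 2 5 6 7 1 11)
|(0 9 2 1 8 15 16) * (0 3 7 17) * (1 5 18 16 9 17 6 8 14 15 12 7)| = 36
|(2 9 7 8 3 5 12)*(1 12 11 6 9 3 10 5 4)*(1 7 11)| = |(1 12 2 3 4 7 8 10 5)(6 9 11)| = 9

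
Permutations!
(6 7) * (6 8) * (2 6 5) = [0, 1, 6, 3, 4, 2, 7, 8, 5] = (2 6 7 8 5)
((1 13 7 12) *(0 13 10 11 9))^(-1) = (0 9 11 10 1 12 7 13)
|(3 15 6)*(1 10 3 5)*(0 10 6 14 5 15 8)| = |(0 10 3 8)(1 6 15 14 5)| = 20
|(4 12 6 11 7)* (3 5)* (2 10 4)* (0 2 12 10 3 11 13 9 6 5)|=12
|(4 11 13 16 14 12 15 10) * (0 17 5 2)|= |(0 17 5 2)(4 11 13 16 14 12 15 10)|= 8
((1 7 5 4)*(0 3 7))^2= ((0 3 7 5 4 1))^2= (0 7 4)(1 3 5)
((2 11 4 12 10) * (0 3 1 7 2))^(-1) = (0 10 12 4 11 2 7 1 3)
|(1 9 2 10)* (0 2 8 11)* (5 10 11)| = |(0 2 11)(1 9 8 5 10)| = 15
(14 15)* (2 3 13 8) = (2 3 13 8)(14 15) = [0, 1, 3, 13, 4, 5, 6, 7, 2, 9, 10, 11, 12, 8, 15, 14]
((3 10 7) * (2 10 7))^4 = ((2 10)(3 7))^4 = (10)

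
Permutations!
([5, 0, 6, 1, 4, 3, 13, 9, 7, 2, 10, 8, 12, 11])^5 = [5, 0, 7, 1, 4, 3, 9, 11, 13, 8, 10, 6, 12, 2]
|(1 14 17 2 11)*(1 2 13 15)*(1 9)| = 6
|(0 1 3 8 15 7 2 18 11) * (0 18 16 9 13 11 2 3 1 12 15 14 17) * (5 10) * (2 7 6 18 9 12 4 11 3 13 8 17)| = 16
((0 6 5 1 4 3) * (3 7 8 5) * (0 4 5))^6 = (8)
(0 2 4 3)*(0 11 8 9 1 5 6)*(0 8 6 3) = (0 2 4)(1 5 3 11 6 8 9) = [2, 5, 4, 11, 0, 3, 8, 7, 9, 1, 10, 6]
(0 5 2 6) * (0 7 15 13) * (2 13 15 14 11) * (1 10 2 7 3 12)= (15)(0 5 13)(1 10 2 6 3 12)(7 14 11)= [5, 10, 6, 12, 4, 13, 3, 14, 8, 9, 2, 7, 1, 0, 11, 15]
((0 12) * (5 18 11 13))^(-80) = ((0 12)(5 18 11 13))^(-80) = (18)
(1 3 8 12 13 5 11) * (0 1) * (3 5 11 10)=[1, 5, 2, 8, 4, 10, 6, 7, 12, 9, 3, 0, 13, 11]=(0 1 5 10 3 8 12 13 11)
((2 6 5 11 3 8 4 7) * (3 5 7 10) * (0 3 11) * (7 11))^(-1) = ((0 3 8 4 10 7 2 6 11 5))^(-1) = (0 5 11 6 2 7 10 4 8 3)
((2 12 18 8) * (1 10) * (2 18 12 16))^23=((1 10)(2 16)(8 18))^23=(1 10)(2 16)(8 18)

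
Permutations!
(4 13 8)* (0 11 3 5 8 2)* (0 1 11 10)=(0 10)(1 11 3 5 8 4 13 2)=[10, 11, 1, 5, 13, 8, 6, 7, 4, 9, 0, 3, 12, 2]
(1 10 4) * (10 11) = (1 11 10 4) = [0, 11, 2, 3, 1, 5, 6, 7, 8, 9, 4, 10]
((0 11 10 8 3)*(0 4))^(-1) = (0 4 3 8 10 11)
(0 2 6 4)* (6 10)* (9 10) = (0 2 9 10 6 4) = [2, 1, 9, 3, 0, 5, 4, 7, 8, 10, 6]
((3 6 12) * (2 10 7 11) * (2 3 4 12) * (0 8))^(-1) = (0 8)(2 6 3 11 7 10)(4 12)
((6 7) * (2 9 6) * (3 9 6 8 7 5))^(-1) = ((2 6 5 3 9 8 7))^(-1) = (2 7 8 9 3 5 6)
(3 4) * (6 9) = (3 4)(6 9) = [0, 1, 2, 4, 3, 5, 9, 7, 8, 6]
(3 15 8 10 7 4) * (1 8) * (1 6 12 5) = (1 8 10 7 4 3 15 6 12 5) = [0, 8, 2, 15, 3, 1, 12, 4, 10, 9, 7, 11, 5, 13, 14, 6]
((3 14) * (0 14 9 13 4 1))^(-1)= ((0 14 3 9 13 4 1))^(-1)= (0 1 4 13 9 3 14)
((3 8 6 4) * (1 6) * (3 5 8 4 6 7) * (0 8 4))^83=((0 8 1 7 3)(4 5))^83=(0 7 8 3 1)(4 5)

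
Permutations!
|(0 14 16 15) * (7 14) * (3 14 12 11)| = |(0 7 12 11 3 14 16 15)| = 8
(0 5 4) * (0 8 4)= (0 5)(4 8)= [5, 1, 2, 3, 8, 0, 6, 7, 4]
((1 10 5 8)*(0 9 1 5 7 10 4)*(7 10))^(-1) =((10)(0 9 1 4)(5 8))^(-1) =(10)(0 4 1 9)(5 8)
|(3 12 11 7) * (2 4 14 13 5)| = 20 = |(2 4 14 13 5)(3 12 11 7)|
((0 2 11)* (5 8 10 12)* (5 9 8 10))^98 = (0 11 2)(5 9 10 8 12) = ((0 2 11)(5 10 12 9 8))^98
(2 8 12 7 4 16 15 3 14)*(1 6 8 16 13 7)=(1 6 8 12)(2 16 15 3 14)(4 13 7)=[0, 6, 16, 14, 13, 5, 8, 4, 12, 9, 10, 11, 1, 7, 2, 3, 15]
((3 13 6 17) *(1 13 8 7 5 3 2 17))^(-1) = ((1 13 6)(2 17)(3 8 7 5))^(-1) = (1 6 13)(2 17)(3 5 7 8)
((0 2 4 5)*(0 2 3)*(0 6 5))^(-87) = ((0 3 6 5 2 4))^(-87) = (0 5)(2 3)(4 6)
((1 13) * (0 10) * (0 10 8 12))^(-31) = ((0 8 12)(1 13))^(-31) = (0 12 8)(1 13)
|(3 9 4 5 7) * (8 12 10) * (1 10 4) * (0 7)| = |(0 7 3 9 1 10 8 12 4 5)| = 10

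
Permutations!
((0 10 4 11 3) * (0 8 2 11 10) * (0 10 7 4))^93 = (0 10)(2 11 3 8)(4 7) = ((0 10)(2 11 3 8)(4 7))^93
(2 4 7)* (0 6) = (0 6)(2 4 7) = [6, 1, 4, 3, 7, 5, 0, 2]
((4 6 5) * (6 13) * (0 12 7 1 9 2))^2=(0 7 9)(1 2 12)(4 6)(5 13)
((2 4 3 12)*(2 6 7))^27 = (2 12)(3 7)(4 6)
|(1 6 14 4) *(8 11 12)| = |(1 6 14 4)(8 11 12)| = 12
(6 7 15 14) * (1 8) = (1 8)(6 7 15 14) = [0, 8, 2, 3, 4, 5, 7, 15, 1, 9, 10, 11, 12, 13, 6, 14]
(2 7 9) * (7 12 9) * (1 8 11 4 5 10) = [0, 8, 12, 3, 5, 10, 6, 7, 11, 2, 1, 4, 9] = (1 8 11 4 5 10)(2 12 9)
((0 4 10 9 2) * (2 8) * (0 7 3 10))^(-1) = ((0 4)(2 7 3 10 9 8))^(-1) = (0 4)(2 8 9 10 3 7)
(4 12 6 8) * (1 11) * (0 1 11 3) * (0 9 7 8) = (0 1 3 9 7 8 4 12 6) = [1, 3, 2, 9, 12, 5, 0, 8, 4, 7, 10, 11, 6]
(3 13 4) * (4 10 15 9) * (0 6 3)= (0 6 3 13 10 15 9 4)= [6, 1, 2, 13, 0, 5, 3, 7, 8, 4, 15, 11, 12, 10, 14, 9]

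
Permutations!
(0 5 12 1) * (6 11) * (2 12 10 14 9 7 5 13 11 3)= (0 13 11 6 3 2 12 1)(5 10 14 9 7)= [13, 0, 12, 2, 4, 10, 3, 5, 8, 7, 14, 6, 1, 11, 9]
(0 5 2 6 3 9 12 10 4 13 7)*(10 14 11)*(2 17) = [5, 1, 6, 9, 13, 17, 3, 0, 8, 12, 4, 10, 14, 7, 11, 15, 16, 2] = (0 5 17 2 6 3 9 12 14 11 10 4 13 7)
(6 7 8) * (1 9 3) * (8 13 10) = (1 9 3)(6 7 13 10 8) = [0, 9, 2, 1, 4, 5, 7, 13, 6, 3, 8, 11, 12, 10]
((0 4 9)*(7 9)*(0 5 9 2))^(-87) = ((0 4 7 2)(5 9))^(-87) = (0 4 7 2)(5 9)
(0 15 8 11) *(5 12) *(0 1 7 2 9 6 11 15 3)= (0 3)(1 7 2 9 6 11)(5 12)(8 15)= [3, 7, 9, 0, 4, 12, 11, 2, 15, 6, 10, 1, 5, 13, 14, 8]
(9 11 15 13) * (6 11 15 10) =(6 11 10)(9 15 13) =[0, 1, 2, 3, 4, 5, 11, 7, 8, 15, 6, 10, 12, 9, 14, 13]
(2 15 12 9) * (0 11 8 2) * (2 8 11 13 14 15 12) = (0 13 14 15 2 12 9) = [13, 1, 12, 3, 4, 5, 6, 7, 8, 0, 10, 11, 9, 14, 15, 2]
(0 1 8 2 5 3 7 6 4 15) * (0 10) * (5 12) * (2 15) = (0 1 8 15 10)(2 12 5 3 7 6 4) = [1, 8, 12, 7, 2, 3, 4, 6, 15, 9, 0, 11, 5, 13, 14, 10]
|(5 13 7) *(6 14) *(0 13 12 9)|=|(0 13 7 5 12 9)(6 14)|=6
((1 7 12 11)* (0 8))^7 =(0 8)(1 11 12 7)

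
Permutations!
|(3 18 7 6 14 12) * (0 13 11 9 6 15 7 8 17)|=|(0 13 11 9 6 14 12 3 18 8 17)(7 15)|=22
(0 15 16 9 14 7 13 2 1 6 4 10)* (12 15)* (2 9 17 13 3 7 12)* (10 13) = (0 2 1 6 4 13 9 14 12 15 16 17 10)(3 7) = [2, 6, 1, 7, 13, 5, 4, 3, 8, 14, 0, 11, 15, 9, 12, 16, 17, 10]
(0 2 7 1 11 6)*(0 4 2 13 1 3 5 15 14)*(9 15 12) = (0 13 1 11 6 4 2 7 3 5 12 9 15 14) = [13, 11, 7, 5, 2, 12, 4, 3, 8, 15, 10, 6, 9, 1, 0, 14]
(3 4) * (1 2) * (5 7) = (1 2)(3 4)(5 7) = [0, 2, 1, 4, 3, 7, 6, 5]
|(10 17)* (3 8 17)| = 4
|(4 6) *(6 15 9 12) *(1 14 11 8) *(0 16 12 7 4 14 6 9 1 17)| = 13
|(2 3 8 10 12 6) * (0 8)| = 7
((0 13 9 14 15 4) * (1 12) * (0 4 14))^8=(15)(0 9 13)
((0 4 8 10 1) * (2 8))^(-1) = (0 1 10 8 2 4) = ((0 4 2 8 10 1))^(-1)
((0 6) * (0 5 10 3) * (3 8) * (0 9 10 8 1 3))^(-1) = ((0 6 5 8)(1 3 9 10))^(-1) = (0 8 5 6)(1 10 9 3)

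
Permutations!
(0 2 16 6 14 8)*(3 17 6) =(0 2 16 3 17 6 14 8) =[2, 1, 16, 17, 4, 5, 14, 7, 0, 9, 10, 11, 12, 13, 8, 15, 3, 6]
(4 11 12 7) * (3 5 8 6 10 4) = (3 5 8 6 10 4 11 12 7) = [0, 1, 2, 5, 11, 8, 10, 3, 6, 9, 4, 12, 7]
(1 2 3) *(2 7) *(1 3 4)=[0, 7, 4, 3, 1, 5, 6, 2]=(1 7 2 4)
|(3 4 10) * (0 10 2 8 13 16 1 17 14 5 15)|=13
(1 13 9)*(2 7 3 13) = (1 2 7 3 13 9) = [0, 2, 7, 13, 4, 5, 6, 3, 8, 1, 10, 11, 12, 9]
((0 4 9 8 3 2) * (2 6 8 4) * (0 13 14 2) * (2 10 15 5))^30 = ((2 13 14 10 15 5)(3 6 8)(4 9))^30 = (15)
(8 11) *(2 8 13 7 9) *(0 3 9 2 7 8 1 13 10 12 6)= (0 3 9 7 2 1 13 8 11 10 12 6)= [3, 13, 1, 9, 4, 5, 0, 2, 11, 7, 12, 10, 6, 8]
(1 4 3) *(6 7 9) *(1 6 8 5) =(1 4 3 6 7 9 8 5) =[0, 4, 2, 6, 3, 1, 7, 9, 5, 8]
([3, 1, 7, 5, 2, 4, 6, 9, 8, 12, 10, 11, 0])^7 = (0 12 9 7 2 4 5 3)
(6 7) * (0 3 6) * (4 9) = [3, 1, 2, 6, 9, 5, 7, 0, 8, 4] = (0 3 6 7)(4 9)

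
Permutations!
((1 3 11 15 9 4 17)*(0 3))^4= ((0 3 11 15 9 4 17 1))^4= (0 9)(1 15)(3 4)(11 17)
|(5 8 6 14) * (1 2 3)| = |(1 2 3)(5 8 6 14)| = 12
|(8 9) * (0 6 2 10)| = 4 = |(0 6 2 10)(8 9)|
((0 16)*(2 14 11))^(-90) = ((0 16)(2 14 11))^(-90) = (16)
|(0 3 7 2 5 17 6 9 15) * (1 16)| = 18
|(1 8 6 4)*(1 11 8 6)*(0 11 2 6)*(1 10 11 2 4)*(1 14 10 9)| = 9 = |(0 2 6 14 10 11 8 9 1)|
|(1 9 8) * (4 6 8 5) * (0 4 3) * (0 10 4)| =8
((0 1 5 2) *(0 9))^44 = (0 9 2 5 1)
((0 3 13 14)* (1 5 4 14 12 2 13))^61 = (0 3 1 5 4 14)(2 13 12)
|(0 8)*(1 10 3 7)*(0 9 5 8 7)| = 15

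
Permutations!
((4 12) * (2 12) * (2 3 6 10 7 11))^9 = (2 12 4 3 6 10 7 11)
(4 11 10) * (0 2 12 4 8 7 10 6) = (0 2 12 4 11 6)(7 10 8) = [2, 1, 12, 3, 11, 5, 0, 10, 7, 9, 8, 6, 4]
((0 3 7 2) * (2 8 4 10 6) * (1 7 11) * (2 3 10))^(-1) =(0 2 4 8 7 1 11 3 6 10)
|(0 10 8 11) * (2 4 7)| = 12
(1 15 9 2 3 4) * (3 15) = (1 3 4)(2 15 9) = [0, 3, 15, 4, 1, 5, 6, 7, 8, 2, 10, 11, 12, 13, 14, 9]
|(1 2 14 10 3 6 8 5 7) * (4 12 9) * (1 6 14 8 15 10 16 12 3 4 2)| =|(2 8 5 7 6 15 10 4 3 14 16 12 9)| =13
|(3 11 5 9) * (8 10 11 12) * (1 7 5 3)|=20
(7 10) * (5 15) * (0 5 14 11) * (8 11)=[5, 1, 2, 3, 4, 15, 6, 10, 11, 9, 7, 0, 12, 13, 8, 14]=(0 5 15 14 8 11)(7 10)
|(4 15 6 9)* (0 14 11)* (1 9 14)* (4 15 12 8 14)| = |(0 1 9 15 6 4 12 8 14 11)| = 10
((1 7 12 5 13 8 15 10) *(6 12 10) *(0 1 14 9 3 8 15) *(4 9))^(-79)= ((0 1 7 10 14 4 9 3 8)(5 13 15 6 12))^(-79)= (0 7 14 9 8 1 10 4 3)(5 13 15 6 12)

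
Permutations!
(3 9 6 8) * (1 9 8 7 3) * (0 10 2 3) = [10, 9, 3, 8, 4, 5, 7, 0, 1, 6, 2] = (0 10 2 3 8 1 9 6 7)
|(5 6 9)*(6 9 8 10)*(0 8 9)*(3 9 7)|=8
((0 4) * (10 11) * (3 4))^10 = (11)(0 3 4)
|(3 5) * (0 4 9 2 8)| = 10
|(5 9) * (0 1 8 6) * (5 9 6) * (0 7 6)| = |(9)(0 1 8 5)(6 7)| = 4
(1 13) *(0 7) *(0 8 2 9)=[7, 13, 9, 3, 4, 5, 6, 8, 2, 0, 10, 11, 12, 1]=(0 7 8 2 9)(1 13)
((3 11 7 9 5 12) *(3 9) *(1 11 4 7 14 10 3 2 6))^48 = (1 10 7)(2 11 3)(4 6 14)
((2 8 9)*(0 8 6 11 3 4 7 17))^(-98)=(0 9 6 3 7)(2 11 4 17 8)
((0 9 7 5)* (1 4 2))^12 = ((0 9 7 5)(1 4 2))^12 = (9)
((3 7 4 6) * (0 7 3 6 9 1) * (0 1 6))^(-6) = (0 6 9 4 7)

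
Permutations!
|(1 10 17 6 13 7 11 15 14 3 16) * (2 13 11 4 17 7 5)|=|(1 10 7 4 17 6 11 15 14 3 16)(2 13 5)|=33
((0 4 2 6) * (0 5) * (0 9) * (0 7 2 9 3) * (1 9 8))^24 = ((0 4 8 1 9 7 2 6 5 3))^24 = (0 9 5 8 2)(1 6 4 7 3)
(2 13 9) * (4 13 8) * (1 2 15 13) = (1 2 8 4)(9 15 13) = [0, 2, 8, 3, 1, 5, 6, 7, 4, 15, 10, 11, 12, 9, 14, 13]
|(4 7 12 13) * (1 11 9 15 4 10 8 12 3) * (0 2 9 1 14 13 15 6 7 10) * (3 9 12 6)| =26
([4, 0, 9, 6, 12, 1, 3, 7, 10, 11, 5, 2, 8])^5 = (0 5 8 4 1 10 12)(2 11 9)(3 6)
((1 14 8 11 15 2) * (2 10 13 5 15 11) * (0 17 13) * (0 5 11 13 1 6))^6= ((0 17 1 14 8 2 6)(5 15 10)(11 13))^6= (0 6 2 8 14 1 17)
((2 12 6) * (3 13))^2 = ((2 12 6)(3 13))^2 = (13)(2 6 12)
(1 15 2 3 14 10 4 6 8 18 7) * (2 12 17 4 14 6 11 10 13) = [0, 15, 3, 6, 11, 5, 8, 1, 18, 9, 14, 10, 17, 2, 13, 12, 16, 4, 7] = (1 15 12 17 4 11 10 14 13 2 3 6 8 18 7)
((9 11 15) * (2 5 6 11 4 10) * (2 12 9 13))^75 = (2 11)(4 9 12 10)(5 15)(6 13)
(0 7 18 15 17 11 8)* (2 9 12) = (0 7 18 15 17 11 8)(2 9 12) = [7, 1, 9, 3, 4, 5, 6, 18, 0, 12, 10, 8, 2, 13, 14, 17, 16, 11, 15]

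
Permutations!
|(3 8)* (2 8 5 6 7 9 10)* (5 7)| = 6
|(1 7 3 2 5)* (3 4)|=|(1 7 4 3 2 5)|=6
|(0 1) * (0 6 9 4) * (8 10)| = 10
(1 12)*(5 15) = (1 12)(5 15) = [0, 12, 2, 3, 4, 15, 6, 7, 8, 9, 10, 11, 1, 13, 14, 5]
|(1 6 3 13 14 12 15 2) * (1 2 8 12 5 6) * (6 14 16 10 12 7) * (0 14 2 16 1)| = |(0 14 5 2 16 10 12 15 8 7 6 3 13 1)| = 14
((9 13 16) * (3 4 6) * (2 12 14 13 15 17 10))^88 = (2 17 9 13 12 10 15 16 14)(3 4 6)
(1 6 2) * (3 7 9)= (1 6 2)(3 7 9)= [0, 6, 1, 7, 4, 5, 2, 9, 8, 3]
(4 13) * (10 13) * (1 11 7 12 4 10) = (1 11 7 12 4)(10 13) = [0, 11, 2, 3, 1, 5, 6, 12, 8, 9, 13, 7, 4, 10]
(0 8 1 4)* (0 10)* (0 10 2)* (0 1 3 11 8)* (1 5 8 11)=(11)(1 4 2 5 8 3)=[0, 4, 5, 1, 2, 8, 6, 7, 3, 9, 10, 11]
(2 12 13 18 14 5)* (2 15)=(2 12 13 18 14 5 15)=[0, 1, 12, 3, 4, 15, 6, 7, 8, 9, 10, 11, 13, 18, 5, 2, 16, 17, 14]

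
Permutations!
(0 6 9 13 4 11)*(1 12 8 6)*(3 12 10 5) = (0 1 10 5 3 12 8 6 9 13 4 11) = [1, 10, 2, 12, 11, 3, 9, 7, 6, 13, 5, 0, 8, 4]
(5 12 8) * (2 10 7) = (2 10 7)(5 12 8) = [0, 1, 10, 3, 4, 12, 6, 2, 5, 9, 7, 11, 8]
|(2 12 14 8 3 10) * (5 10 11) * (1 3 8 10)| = 4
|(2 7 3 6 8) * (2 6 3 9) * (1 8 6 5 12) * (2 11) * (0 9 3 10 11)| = 20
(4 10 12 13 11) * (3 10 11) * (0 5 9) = (0 5 9)(3 10 12 13)(4 11) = [5, 1, 2, 10, 11, 9, 6, 7, 8, 0, 12, 4, 13, 3]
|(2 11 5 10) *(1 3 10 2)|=|(1 3 10)(2 11 5)|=3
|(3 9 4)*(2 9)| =4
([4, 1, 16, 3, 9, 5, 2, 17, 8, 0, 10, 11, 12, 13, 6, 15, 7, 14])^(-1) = [9, 1, 6, 3, 0, 5, 14, 16, 8, 4, 10, 11, 12, 13, 17, 15, 2, 7]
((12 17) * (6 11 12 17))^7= (17)(6 11 12)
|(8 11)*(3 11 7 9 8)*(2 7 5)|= |(2 7 9 8 5)(3 11)|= 10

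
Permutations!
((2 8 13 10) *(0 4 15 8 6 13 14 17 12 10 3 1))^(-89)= ((0 4 15 8 14 17 12 10 2 6 13 3 1))^(-89)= (0 15 14 12 2 13 1 4 8 17 10 6 3)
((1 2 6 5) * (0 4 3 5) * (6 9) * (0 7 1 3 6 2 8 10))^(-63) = (10)(2 9)(3 5)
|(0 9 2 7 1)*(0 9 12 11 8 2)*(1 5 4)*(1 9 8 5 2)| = 6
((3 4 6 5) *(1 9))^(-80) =(9)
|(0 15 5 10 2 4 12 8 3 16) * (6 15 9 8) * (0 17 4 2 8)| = |(0 9)(3 16 17 4 12 6 15 5 10 8)| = 10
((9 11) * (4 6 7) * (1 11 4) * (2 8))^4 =(1 6 9)(4 11 7)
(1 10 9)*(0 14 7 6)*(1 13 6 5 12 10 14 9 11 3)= (0 9 13 6)(1 14 7 5 12 10 11 3)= [9, 14, 2, 1, 4, 12, 0, 5, 8, 13, 11, 3, 10, 6, 7]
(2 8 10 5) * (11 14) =[0, 1, 8, 3, 4, 2, 6, 7, 10, 9, 5, 14, 12, 13, 11] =(2 8 10 5)(11 14)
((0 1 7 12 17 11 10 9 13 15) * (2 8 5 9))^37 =(0 13 5 2 11 12 1 15 9 8 10 17 7)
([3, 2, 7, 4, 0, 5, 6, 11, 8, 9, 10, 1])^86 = [4, 7, 11, 0, 3, 5, 6, 1, 8, 9, 10, 2]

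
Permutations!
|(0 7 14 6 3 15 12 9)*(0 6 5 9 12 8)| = 9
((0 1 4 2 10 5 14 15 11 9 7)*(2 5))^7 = (0 9 15 5 1 7 11 14 4)(2 10) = ((0 1 4 5 14 15 11 9 7)(2 10))^7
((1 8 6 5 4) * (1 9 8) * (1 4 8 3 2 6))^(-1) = ((1 4 9 3 2 6 5 8))^(-1) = (1 8 5 6 2 3 9 4)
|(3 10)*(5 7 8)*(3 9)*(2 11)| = |(2 11)(3 10 9)(5 7 8)| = 6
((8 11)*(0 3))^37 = (0 3)(8 11)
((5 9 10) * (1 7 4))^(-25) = (1 4 7)(5 10 9)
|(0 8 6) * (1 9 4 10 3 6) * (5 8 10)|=20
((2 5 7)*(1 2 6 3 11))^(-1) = ((1 2 5 7 6 3 11))^(-1) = (1 11 3 6 7 5 2)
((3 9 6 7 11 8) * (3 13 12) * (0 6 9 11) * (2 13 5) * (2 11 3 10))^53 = (0 7 6)(2 13 12 10)(5 8 11)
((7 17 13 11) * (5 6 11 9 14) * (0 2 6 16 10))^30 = (0 13)(2 9)(5 11)(6 14)(7 16)(10 17)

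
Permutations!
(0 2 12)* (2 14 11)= [14, 1, 12, 3, 4, 5, 6, 7, 8, 9, 10, 2, 0, 13, 11]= (0 14 11 2 12)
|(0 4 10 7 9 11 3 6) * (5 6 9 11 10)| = |(0 4 5 6)(3 9 10 7 11)| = 20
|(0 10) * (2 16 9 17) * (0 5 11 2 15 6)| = 10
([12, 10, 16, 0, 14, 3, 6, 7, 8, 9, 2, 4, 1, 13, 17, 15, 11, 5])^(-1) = (0 3 5 17 14 4 11 16 2 10 1 12)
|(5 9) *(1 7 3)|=|(1 7 3)(5 9)|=6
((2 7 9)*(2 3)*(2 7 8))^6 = ((2 8)(3 7 9))^6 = (9)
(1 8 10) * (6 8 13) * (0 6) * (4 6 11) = (0 11 4 6 8 10 1 13) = [11, 13, 2, 3, 6, 5, 8, 7, 10, 9, 1, 4, 12, 0]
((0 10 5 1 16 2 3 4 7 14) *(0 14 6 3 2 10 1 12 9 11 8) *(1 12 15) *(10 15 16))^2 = (0 9 8 12 11)(1 5 15 10 16)(3 7)(4 6) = ((0 12 9 11 8)(1 10 5 16 15)(3 4 7 6))^2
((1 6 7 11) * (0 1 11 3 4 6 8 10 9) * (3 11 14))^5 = ((0 1 8 10 9)(3 4 6 7 11 14))^5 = (3 14 11 7 6 4)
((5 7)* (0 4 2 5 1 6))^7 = ((0 4 2 5 7 1 6))^7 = (7)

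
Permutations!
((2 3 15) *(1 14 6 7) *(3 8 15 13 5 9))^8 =((1 14 6 7)(2 8 15)(3 13 5 9))^8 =(2 15 8)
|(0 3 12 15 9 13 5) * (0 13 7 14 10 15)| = |(0 3 12)(5 13)(7 14 10 15 9)| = 30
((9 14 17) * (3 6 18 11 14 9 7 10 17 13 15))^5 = (3 13 11 6 15 14 18)(7 17 10)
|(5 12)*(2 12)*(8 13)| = |(2 12 5)(8 13)| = 6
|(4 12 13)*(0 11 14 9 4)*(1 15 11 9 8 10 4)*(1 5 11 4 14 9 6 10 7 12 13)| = 33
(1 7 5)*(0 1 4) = [1, 7, 2, 3, 0, 4, 6, 5] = (0 1 7 5 4)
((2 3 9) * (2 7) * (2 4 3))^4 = (9) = ((3 9 7 4))^4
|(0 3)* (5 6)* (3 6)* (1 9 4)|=12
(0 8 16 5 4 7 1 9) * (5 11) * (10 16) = (0 8 10 16 11 5 4 7 1 9) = [8, 9, 2, 3, 7, 4, 6, 1, 10, 0, 16, 5, 12, 13, 14, 15, 11]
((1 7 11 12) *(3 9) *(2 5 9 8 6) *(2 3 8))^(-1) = (1 12 11 7)(2 3 6 8 9 5)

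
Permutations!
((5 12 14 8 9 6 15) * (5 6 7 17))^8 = (5 12 14 8 9 7 17)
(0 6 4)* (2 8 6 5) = (0 5 2 8 6 4) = [5, 1, 8, 3, 0, 2, 4, 7, 6]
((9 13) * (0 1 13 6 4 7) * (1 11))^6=((0 11 1 13 9 6 4 7))^6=(0 4 9 1)(6 13 11 7)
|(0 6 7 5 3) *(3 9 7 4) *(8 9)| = |(0 6 4 3)(5 8 9 7)| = 4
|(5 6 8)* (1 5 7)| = 5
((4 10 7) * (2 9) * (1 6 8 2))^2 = ((1 6 8 2 9)(4 10 7))^2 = (1 8 9 6 2)(4 7 10)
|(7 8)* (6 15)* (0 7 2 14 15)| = 7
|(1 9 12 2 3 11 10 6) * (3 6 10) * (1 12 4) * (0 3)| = |(0 3 11)(1 9 4)(2 6 12)| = 3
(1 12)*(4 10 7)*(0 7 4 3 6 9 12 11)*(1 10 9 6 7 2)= [2, 11, 1, 7, 9, 5, 6, 3, 8, 12, 4, 0, 10]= (0 2 1 11)(3 7)(4 9 12 10)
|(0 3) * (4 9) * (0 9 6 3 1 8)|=12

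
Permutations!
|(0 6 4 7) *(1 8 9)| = |(0 6 4 7)(1 8 9)| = 12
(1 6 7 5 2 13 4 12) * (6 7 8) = [0, 7, 13, 3, 12, 2, 8, 5, 6, 9, 10, 11, 1, 4] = (1 7 5 2 13 4 12)(6 8)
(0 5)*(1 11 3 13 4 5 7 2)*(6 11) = (0 7 2 1 6 11 3 13 4 5) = [7, 6, 1, 13, 5, 0, 11, 2, 8, 9, 10, 3, 12, 4]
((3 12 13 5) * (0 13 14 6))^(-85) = ((0 13 5 3 12 14 6))^(-85) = (0 6 14 12 3 5 13)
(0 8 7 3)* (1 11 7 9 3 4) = [8, 11, 2, 0, 1, 5, 6, 4, 9, 3, 10, 7] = (0 8 9 3)(1 11 7 4)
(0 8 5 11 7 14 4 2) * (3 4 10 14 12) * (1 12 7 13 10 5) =(0 8 1 12 3 4 2)(5 11 13 10 14) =[8, 12, 0, 4, 2, 11, 6, 7, 1, 9, 14, 13, 3, 10, 5]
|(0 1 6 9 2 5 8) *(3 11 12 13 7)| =35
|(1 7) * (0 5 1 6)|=|(0 5 1 7 6)|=5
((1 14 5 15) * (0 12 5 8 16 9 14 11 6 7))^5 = (0 11 5 7 1 12 6 15)(8 16 9 14)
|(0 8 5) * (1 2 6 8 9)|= 7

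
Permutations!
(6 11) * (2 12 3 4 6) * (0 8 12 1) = [8, 0, 1, 4, 6, 5, 11, 7, 12, 9, 10, 2, 3] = (0 8 12 3 4 6 11 2 1)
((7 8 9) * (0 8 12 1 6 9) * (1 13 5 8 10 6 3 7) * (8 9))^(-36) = (1 9 5 13 12 7 3)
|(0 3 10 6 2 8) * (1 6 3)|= |(0 1 6 2 8)(3 10)|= 10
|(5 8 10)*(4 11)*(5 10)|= 2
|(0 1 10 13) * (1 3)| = |(0 3 1 10 13)| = 5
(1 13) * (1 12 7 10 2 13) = (2 13 12 7 10) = [0, 1, 13, 3, 4, 5, 6, 10, 8, 9, 2, 11, 7, 12]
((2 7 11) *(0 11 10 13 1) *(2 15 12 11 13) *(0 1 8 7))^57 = ((0 13 8 7 10 2)(11 15 12))^57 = (15)(0 7)(2 8)(10 13)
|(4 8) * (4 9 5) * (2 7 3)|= 12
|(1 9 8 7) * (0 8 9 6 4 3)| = |(9)(0 8 7 1 6 4 3)| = 7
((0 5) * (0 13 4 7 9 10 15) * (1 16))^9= (0 5 13 4 7 9 10 15)(1 16)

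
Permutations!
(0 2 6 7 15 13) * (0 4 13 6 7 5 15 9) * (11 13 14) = (0 2 7 9)(4 14 11 13)(5 15 6) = [2, 1, 7, 3, 14, 15, 5, 9, 8, 0, 10, 13, 12, 4, 11, 6]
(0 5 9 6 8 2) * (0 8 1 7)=(0 5 9 6 1 7)(2 8)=[5, 7, 8, 3, 4, 9, 1, 0, 2, 6]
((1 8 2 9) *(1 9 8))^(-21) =((9)(2 8))^(-21) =(9)(2 8)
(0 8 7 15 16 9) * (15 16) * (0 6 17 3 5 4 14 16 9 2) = (0 8 7 9 6 17 3 5 4 14 16 2) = [8, 1, 0, 5, 14, 4, 17, 9, 7, 6, 10, 11, 12, 13, 16, 15, 2, 3]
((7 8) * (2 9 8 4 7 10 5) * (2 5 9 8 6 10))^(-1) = (2 8)(4 7)(6 9 10)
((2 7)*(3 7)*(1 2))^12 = ((1 2 3 7))^12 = (7)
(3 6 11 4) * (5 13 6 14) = (3 14 5 13 6 11 4) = [0, 1, 2, 14, 3, 13, 11, 7, 8, 9, 10, 4, 12, 6, 5]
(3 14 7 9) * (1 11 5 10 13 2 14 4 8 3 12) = (1 11 5 10 13 2 14 7 9 12)(3 4 8) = [0, 11, 14, 4, 8, 10, 6, 9, 3, 12, 13, 5, 1, 2, 7]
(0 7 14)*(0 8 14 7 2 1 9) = (0 2 1 9)(8 14) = [2, 9, 1, 3, 4, 5, 6, 7, 14, 0, 10, 11, 12, 13, 8]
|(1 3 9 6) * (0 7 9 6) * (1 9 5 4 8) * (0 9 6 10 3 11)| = |(0 7 5 4 8 1 11)(3 10)| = 14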